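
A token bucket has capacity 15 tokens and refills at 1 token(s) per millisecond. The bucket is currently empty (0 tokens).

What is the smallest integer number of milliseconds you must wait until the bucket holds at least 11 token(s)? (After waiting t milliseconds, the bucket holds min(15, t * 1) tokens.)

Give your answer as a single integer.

Answer: 11

Derivation:
Need t * 1 >= 11, so t >= 11/1.
Smallest integer t = ceil(11/1) = 11.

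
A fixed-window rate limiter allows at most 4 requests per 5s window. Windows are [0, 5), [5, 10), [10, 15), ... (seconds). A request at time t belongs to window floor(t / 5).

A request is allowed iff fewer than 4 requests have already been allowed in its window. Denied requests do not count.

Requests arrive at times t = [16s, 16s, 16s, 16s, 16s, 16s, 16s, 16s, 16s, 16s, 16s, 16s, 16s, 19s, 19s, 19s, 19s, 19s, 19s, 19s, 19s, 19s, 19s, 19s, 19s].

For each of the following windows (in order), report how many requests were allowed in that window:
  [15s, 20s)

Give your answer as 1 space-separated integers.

Answer: 4

Derivation:
Processing requests:
  req#1 t=16s (window 3): ALLOW
  req#2 t=16s (window 3): ALLOW
  req#3 t=16s (window 3): ALLOW
  req#4 t=16s (window 3): ALLOW
  req#5 t=16s (window 3): DENY
  req#6 t=16s (window 3): DENY
  req#7 t=16s (window 3): DENY
  req#8 t=16s (window 3): DENY
  req#9 t=16s (window 3): DENY
  req#10 t=16s (window 3): DENY
  req#11 t=16s (window 3): DENY
  req#12 t=16s (window 3): DENY
  req#13 t=16s (window 3): DENY
  req#14 t=19s (window 3): DENY
  req#15 t=19s (window 3): DENY
  req#16 t=19s (window 3): DENY
  req#17 t=19s (window 3): DENY
  req#18 t=19s (window 3): DENY
  req#19 t=19s (window 3): DENY
  req#20 t=19s (window 3): DENY
  req#21 t=19s (window 3): DENY
  req#22 t=19s (window 3): DENY
  req#23 t=19s (window 3): DENY
  req#24 t=19s (window 3): DENY
  req#25 t=19s (window 3): DENY

Allowed counts by window: 4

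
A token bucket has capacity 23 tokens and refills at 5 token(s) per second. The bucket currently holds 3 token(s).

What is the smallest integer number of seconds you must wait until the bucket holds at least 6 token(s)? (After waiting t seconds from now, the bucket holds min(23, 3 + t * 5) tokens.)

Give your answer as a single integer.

Answer: 1

Derivation:
Need 3 + t * 5 >= 6, so t >= 3/5.
Smallest integer t = ceil(3/5) = 1.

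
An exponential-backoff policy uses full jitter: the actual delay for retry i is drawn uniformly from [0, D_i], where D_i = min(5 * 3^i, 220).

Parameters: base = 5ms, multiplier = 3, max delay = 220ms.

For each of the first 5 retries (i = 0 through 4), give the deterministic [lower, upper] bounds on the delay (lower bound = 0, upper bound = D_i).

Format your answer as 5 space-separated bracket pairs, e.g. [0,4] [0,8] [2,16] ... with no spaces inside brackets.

Answer: [0,5] [0,15] [0,45] [0,135] [0,220]

Derivation:
Computing bounds per retry:
  i=0: D_i=min(5*3^0,220)=5, bounds=[0,5]
  i=1: D_i=min(5*3^1,220)=15, bounds=[0,15]
  i=2: D_i=min(5*3^2,220)=45, bounds=[0,45]
  i=3: D_i=min(5*3^3,220)=135, bounds=[0,135]
  i=4: D_i=min(5*3^4,220)=220, bounds=[0,220]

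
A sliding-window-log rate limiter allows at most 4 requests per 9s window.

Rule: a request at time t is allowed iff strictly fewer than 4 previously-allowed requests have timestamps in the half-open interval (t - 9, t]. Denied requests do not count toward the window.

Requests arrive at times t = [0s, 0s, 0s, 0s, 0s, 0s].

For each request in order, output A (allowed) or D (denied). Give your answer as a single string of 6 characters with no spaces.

Tracking allowed requests in the window:
  req#1 t=0s: ALLOW
  req#2 t=0s: ALLOW
  req#3 t=0s: ALLOW
  req#4 t=0s: ALLOW
  req#5 t=0s: DENY
  req#6 t=0s: DENY

Answer: AAAADD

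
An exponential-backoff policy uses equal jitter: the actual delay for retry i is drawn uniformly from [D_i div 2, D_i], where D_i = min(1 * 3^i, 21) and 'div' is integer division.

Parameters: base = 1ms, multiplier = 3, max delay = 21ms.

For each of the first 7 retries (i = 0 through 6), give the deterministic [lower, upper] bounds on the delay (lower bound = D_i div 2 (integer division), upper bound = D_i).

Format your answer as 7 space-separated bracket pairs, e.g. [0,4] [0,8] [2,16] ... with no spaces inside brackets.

Answer: [0,1] [1,3] [4,9] [10,21] [10,21] [10,21] [10,21]

Derivation:
Computing bounds per retry:
  i=0: D_i=min(1*3^0,21)=1, bounds=[0,1]
  i=1: D_i=min(1*3^1,21)=3, bounds=[1,3]
  i=2: D_i=min(1*3^2,21)=9, bounds=[4,9]
  i=3: D_i=min(1*3^3,21)=21, bounds=[10,21]
  i=4: D_i=min(1*3^4,21)=21, bounds=[10,21]
  i=5: D_i=min(1*3^5,21)=21, bounds=[10,21]
  i=6: D_i=min(1*3^6,21)=21, bounds=[10,21]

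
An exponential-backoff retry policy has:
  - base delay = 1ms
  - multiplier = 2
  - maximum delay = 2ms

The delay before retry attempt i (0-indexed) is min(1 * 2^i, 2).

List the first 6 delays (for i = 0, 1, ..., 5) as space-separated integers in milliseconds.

Answer: 1 2 2 2 2 2

Derivation:
Computing each delay:
  i=0: min(1*2^0, 2) = 1
  i=1: min(1*2^1, 2) = 2
  i=2: min(1*2^2, 2) = 2
  i=3: min(1*2^3, 2) = 2
  i=4: min(1*2^4, 2) = 2
  i=5: min(1*2^5, 2) = 2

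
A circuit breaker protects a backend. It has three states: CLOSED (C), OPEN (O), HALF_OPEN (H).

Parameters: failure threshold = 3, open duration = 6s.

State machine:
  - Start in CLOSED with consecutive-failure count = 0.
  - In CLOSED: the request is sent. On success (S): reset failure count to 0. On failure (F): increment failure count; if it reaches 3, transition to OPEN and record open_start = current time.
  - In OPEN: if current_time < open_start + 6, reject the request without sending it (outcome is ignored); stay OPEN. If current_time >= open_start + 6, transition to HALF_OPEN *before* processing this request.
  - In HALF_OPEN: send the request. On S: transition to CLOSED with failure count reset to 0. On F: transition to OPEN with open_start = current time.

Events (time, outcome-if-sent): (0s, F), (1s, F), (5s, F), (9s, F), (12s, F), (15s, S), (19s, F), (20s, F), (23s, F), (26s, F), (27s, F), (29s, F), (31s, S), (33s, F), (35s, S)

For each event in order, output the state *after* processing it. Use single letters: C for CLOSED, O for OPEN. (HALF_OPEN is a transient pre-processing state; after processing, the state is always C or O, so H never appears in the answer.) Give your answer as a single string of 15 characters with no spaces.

State after each event:
  event#1 t=0s outcome=F: state=CLOSED
  event#2 t=1s outcome=F: state=CLOSED
  event#3 t=5s outcome=F: state=OPEN
  event#4 t=9s outcome=F: state=OPEN
  event#5 t=12s outcome=F: state=OPEN
  event#6 t=15s outcome=S: state=OPEN
  event#7 t=19s outcome=F: state=OPEN
  event#8 t=20s outcome=F: state=OPEN
  event#9 t=23s outcome=F: state=OPEN
  event#10 t=26s outcome=F: state=OPEN
  event#11 t=27s outcome=F: state=OPEN
  event#12 t=29s outcome=F: state=OPEN
  event#13 t=31s outcome=S: state=OPEN
  event#14 t=33s outcome=F: state=OPEN
  event#15 t=35s outcome=S: state=OPEN

Answer: CCOOOOOOOOOOOOO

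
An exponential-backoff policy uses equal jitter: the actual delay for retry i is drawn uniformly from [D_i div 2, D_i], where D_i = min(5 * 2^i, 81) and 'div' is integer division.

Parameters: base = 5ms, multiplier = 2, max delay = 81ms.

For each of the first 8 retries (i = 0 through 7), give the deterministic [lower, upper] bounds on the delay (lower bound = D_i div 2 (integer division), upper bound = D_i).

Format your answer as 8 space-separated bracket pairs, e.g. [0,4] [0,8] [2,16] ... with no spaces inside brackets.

Answer: [2,5] [5,10] [10,20] [20,40] [40,80] [40,81] [40,81] [40,81]

Derivation:
Computing bounds per retry:
  i=0: D_i=min(5*2^0,81)=5, bounds=[2,5]
  i=1: D_i=min(5*2^1,81)=10, bounds=[5,10]
  i=2: D_i=min(5*2^2,81)=20, bounds=[10,20]
  i=3: D_i=min(5*2^3,81)=40, bounds=[20,40]
  i=4: D_i=min(5*2^4,81)=80, bounds=[40,80]
  i=5: D_i=min(5*2^5,81)=81, bounds=[40,81]
  i=6: D_i=min(5*2^6,81)=81, bounds=[40,81]
  i=7: D_i=min(5*2^7,81)=81, bounds=[40,81]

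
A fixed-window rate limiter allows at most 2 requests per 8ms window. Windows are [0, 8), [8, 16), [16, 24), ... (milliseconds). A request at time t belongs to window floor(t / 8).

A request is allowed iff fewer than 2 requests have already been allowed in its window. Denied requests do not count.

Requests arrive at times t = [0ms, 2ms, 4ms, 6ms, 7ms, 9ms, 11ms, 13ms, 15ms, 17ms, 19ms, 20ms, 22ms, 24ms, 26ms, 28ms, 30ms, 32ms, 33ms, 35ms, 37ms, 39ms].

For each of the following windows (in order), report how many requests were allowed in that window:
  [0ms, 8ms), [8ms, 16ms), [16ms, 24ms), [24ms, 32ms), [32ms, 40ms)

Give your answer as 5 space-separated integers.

Answer: 2 2 2 2 2

Derivation:
Processing requests:
  req#1 t=0ms (window 0): ALLOW
  req#2 t=2ms (window 0): ALLOW
  req#3 t=4ms (window 0): DENY
  req#4 t=6ms (window 0): DENY
  req#5 t=7ms (window 0): DENY
  req#6 t=9ms (window 1): ALLOW
  req#7 t=11ms (window 1): ALLOW
  req#8 t=13ms (window 1): DENY
  req#9 t=15ms (window 1): DENY
  req#10 t=17ms (window 2): ALLOW
  req#11 t=19ms (window 2): ALLOW
  req#12 t=20ms (window 2): DENY
  req#13 t=22ms (window 2): DENY
  req#14 t=24ms (window 3): ALLOW
  req#15 t=26ms (window 3): ALLOW
  req#16 t=28ms (window 3): DENY
  req#17 t=30ms (window 3): DENY
  req#18 t=32ms (window 4): ALLOW
  req#19 t=33ms (window 4): ALLOW
  req#20 t=35ms (window 4): DENY
  req#21 t=37ms (window 4): DENY
  req#22 t=39ms (window 4): DENY

Allowed counts by window: 2 2 2 2 2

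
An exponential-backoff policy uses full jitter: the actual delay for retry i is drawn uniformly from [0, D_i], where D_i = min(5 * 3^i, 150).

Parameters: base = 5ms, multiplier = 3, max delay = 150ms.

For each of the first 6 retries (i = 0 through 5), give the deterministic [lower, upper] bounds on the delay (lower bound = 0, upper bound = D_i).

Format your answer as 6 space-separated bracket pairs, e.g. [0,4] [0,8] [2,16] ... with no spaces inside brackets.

Answer: [0,5] [0,15] [0,45] [0,135] [0,150] [0,150]

Derivation:
Computing bounds per retry:
  i=0: D_i=min(5*3^0,150)=5, bounds=[0,5]
  i=1: D_i=min(5*3^1,150)=15, bounds=[0,15]
  i=2: D_i=min(5*3^2,150)=45, bounds=[0,45]
  i=3: D_i=min(5*3^3,150)=135, bounds=[0,135]
  i=4: D_i=min(5*3^4,150)=150, bounds=[0,150]
  i=5: D_i=min(5*3^5,150)=150, bounds=[0,150]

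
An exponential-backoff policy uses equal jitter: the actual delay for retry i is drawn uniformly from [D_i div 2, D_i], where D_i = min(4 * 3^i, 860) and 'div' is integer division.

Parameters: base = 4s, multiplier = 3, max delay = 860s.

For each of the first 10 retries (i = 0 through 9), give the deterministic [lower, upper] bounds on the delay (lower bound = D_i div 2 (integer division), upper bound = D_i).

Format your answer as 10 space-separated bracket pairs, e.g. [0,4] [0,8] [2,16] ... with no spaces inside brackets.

Computing bounds per retry:
  i=0: D_i=min(4*3^0,860)=4, bounds=[2,4]
  i=1: D_i=min(4*3^1,860)=12, bounds=[6,12]
  i=2: D_i=min(4*3^2,860)=36, bounds=[18,36]
  i=3: D_i=min(4*3^3,860)=108, bounds=[54,108]
  i=4: D_i=min(4*3^4,860)=324, bounds=[162,324]
  i=5: D_i=min(4*3^5,860)=860, bounds=[430,860]
  i=6: D_i=min(4*3^6,860)=860, bounds=[430,860]
  i=7: D_i=min(4*3^7,860)=860, bounds=[430,860]
  i=8: D_i=min(4*3^8,860)=860, bounds=[430,860]
  i=9: D_i=min(4*3^9,860)=860, bounds=[430,860]

Answer: [2,4] [6,12] [18,36] [54,108] [162,324] [430,860] [430,860] [430,860] [430,860] [430,860]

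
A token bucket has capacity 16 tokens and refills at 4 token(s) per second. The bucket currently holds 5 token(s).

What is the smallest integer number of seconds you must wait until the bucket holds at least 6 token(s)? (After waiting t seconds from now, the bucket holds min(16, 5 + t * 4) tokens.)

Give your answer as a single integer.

Answer: 1

Derivation:
Need 5 + t * 4 >= 6, so t >= 1/4.
Smallest integer t = ceil(1/4) = 1.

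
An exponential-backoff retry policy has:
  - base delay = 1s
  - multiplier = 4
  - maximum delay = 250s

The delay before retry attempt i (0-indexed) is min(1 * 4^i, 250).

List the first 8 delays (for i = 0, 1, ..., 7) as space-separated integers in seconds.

Answer: 1 4 16 64 250 250 250 250

Derivation:
Computing each delay:
  i=0: min(1*4^0, 250) = 1
  i=1: min(1*4^1, 250) = 4
  i=2: min(1*4^2, 250) = 16
  i=3: min(1*4^3, 250) = 64
  i=4: min(1*4^4, 250) = 250
  i=5: min(1*4^5, 250) = 250
  i=6: min(1*4^6, 250) = 250
  i=7: min(1*4^7, 250) = 250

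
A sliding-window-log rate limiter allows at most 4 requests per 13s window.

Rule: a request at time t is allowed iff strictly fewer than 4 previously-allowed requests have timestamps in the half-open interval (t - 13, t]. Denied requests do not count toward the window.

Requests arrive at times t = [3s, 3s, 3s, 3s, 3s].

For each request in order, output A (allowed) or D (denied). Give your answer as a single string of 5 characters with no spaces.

Tracking allowed requests in the window:
  req#1 t=3s: ALLOW
  req#2 t=3s: ALLOW
  req#3 t=3s: ALLOW
  req#4 t=3s: ALLOW
  req#5 t=3s: DENY

Answer: AAAAD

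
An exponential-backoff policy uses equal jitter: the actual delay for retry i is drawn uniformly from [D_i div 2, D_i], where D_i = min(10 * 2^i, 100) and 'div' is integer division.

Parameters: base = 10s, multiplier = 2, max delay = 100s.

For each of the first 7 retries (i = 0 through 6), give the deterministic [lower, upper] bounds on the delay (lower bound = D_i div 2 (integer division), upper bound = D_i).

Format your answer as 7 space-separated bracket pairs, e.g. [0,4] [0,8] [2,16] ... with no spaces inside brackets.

Computing bounds per retry:
  i=0: D_i=min(10*2^0,100)=10, bounds=[5,10]
  i=1: D_i=min(10*2^1,100)=20, bounds=[10,20]
  i=2: D_i=min(10*2^2,100)=40, bounds=[20,40]
  i=3: D_i=min(10*2^3,100)=80, bounds=[40,80]
  i=4: D_i=min(10*2^4,100)=100, bounds=[50,100]
  i=5: D_i=min(10*2^5,100)=100, bounds=[50,100]
  i=6: D_i=min(10*2^6,100)=100, bounds=[50,100]

Answer: [5,10] [10,20] [20,40] [40,80] [50,100] [50,100] [50,100]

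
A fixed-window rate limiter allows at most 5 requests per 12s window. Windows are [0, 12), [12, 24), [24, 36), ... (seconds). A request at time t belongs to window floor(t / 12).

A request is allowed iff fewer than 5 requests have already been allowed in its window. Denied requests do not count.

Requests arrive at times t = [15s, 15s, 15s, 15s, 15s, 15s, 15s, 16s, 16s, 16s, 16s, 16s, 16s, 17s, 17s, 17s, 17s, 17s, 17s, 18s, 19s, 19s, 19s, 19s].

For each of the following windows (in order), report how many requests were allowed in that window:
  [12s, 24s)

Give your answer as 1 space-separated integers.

Processing requests:
  req#1 t=15s (window 1): ALLOW
  req#2 t=15s (window 1): ALLOW
  req#3 t=15s (window 1): ALLOW
  req#4 t=15s (window 1): ALLOW
  req#5 t=15s (window 1): ALLOW
  req#6 t=15s (window 1): DENY
  req#7 t=15s (window 1): DENY
  req#8 t=16s (window 1): DENY
  req#9 t=16s (window 1): DENY
  req#10 t=16s (window 1): DENY
  req#11 t=16s (window 1): DENY
  req#12 t=16s (window 1): DENY
  req#13 t=16s (window 1): DENY
  req#14 t=17s (window 1): DENY
  req#15 t=17s (window 1): DENY
  req#16 t=17s (window 1): DENY
  req#17 t=17s (window 1): DENY
  req#18 t=17s (window 1): DENY
  req#19 t=17s (window 1): DENY
  req#20 t=18s (window 1): DENY
  req#21 t=19s (window 1): DENY
  req#22 t=19s (window 1): DENY
  req#23 t=19s (window 1): DENY
  req#24 t=19s (window 1): DENY

Allowed counts by window: 5

Answer: 5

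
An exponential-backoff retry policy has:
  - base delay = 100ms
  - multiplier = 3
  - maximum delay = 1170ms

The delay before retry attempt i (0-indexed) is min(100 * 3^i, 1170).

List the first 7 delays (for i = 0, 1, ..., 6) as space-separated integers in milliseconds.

Answer: 100 300 900 1170 1170 1170 1170

Derivation:
Computing each delay:
  i=0: min(100*3^0, 1170) = 100
  i=1: min(100*3^1, 1170) = 300
  i=2: min(100*3^2, 1170) = 900
  i=3: min(100*3^3, 1170) = 1170
  i=4: min(100*3^4, 1170) = 1170
  i=5: min(100*3^5, 1170) = 1170
  i=6: min(100*3^6, 1170) = 1170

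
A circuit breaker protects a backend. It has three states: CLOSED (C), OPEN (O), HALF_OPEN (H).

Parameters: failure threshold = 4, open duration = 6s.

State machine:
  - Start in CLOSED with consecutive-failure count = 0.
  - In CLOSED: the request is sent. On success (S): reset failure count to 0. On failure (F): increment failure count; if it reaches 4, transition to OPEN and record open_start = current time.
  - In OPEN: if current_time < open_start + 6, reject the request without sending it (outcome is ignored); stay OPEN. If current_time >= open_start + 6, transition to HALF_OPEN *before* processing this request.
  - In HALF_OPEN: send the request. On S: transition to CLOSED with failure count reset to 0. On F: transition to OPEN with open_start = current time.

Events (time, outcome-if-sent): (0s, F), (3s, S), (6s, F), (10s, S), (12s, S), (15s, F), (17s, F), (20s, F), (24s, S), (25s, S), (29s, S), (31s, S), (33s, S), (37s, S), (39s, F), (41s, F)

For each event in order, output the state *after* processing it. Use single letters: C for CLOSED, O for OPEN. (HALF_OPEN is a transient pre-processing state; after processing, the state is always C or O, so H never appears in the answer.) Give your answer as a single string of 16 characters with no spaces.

Answer: CCCCCCCCCCCCCCCC

Derivation:
State after each event:
  event#1 t=0s outcome=F: state=CLOSED
  event#2 t=3s outcome=S: state=CLOSED
  event#3 t=6s outcome=F: state=CLOSED
  event#4 t=10s outcome=S: state=CLOSED
  event#5 t=12s outcome=S: state=CLOSED
  event#6 t=15s outcome=F: state=CLOSED
  event#7 t=17s outcome=F: state=CLOSED
  event#8 t=20s outcome=F: state=CLOSED
  event#9 t=24s outcome=S: state=CLOSED
  event#10 t=25s outcome=S: state=CLOSED
  event#11 t=29s outcome=S: state=CLOSED
  event#12 t=31s outcome=S: state=CLOSED
  event#13 t=33s outcome=S: state=CLOSED
  event#14 t=37s outcome=S: state=CLOSED
  event#15 t=39s outcome=F: state=CLOSED
  event#16 t=41s outcome=F: state=CLOSED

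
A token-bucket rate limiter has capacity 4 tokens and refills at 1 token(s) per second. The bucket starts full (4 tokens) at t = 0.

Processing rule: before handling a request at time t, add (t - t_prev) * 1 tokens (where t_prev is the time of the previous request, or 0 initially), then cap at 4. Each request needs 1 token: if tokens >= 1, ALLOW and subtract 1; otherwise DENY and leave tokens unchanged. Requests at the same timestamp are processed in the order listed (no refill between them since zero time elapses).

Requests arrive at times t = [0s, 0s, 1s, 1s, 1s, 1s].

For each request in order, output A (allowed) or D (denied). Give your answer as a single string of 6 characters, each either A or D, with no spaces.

Simulating step by step:
  req#1 t=0s: ALLOW
  req#2 t=0s: ALLOW
  req#3 t=1s: ALLOW
  req#4 t=1s: ALLOW
  req#5 t=1s: ALLOW
  req#6 t=1s: DENY

Answer: AAAAAD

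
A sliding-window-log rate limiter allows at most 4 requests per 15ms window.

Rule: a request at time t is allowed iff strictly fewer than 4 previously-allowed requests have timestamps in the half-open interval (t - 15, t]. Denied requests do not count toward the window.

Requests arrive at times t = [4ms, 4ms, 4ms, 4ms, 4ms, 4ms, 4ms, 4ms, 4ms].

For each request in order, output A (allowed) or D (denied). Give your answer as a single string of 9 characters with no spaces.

Answer: AAAADDDDD

Derivation:
Tracking allowed requests in the window:
  req#1 t=4ms: ALLOW
  req#2 t=4ms: ALLOW
  req#3 t=4ms: ALLOW
  req#4 t=4ms: ALLOW
  req#5 t=4ms: DENY
  req#6 t=4ms: DENY
  req#7 t=4ms: DENY
  req#8 t=4ms: DENY
  req#9 t=4ms: DENY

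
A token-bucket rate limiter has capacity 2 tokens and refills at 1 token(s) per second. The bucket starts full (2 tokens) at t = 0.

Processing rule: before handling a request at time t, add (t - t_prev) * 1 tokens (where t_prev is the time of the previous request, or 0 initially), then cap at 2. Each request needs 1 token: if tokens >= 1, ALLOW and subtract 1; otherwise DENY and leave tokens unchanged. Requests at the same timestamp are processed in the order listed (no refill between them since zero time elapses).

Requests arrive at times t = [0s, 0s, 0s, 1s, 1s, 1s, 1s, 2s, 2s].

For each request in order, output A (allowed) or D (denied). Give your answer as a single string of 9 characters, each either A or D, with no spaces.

Simulating step by step:
  req#1 t=0s: ALLOW
  req#2 t=0s: ALLOW
  req#3 t=0s: DENY
  req#4 t=1s: ALLOW
  req#5 t=1s: DENY
  req#6 t=1s: DENY
  req#7 t=1s: DENY
  req#8 t=2s: ALLOW
  req#9 t=2s: DENY

Answer: AADADDDAD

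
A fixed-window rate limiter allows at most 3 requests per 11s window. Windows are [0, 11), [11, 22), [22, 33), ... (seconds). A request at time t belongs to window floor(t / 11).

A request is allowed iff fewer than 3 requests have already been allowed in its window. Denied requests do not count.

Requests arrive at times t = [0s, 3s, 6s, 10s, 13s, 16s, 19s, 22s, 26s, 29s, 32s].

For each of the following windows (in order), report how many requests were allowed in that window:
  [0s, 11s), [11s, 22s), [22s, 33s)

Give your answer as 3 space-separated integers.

Answer: 3 3 3

Derivation:
Processing requests:
  req#1 t=0s (window 0): ALLOW
  req#2 t=3s (window 0): ALLOW
  req#3 t=6s (window 0): ALLOW
  req#4 t=10s (window 0): DENY
  req#5 t=13s (window 1): ALLOW
  req#6 t=16s (window 1): ALLOW
  req#7 t=19s (window 1): ALLOW
  req#8 t=22s (window 2): ALLOW
  req#9 t=26s (window 2): ALLOW
  req#10 t=29s (window 2): ALLOW
  req#11 t=32s (window 2): DENY

Allowed counts by window: 3 3 3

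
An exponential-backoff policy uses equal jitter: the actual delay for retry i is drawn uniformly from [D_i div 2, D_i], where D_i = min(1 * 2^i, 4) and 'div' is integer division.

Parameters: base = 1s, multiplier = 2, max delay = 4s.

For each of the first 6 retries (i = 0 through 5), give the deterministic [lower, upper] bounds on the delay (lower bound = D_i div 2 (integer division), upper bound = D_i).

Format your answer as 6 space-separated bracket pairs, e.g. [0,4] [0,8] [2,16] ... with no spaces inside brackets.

Computing bounds per retry:
  i=0: D_i=min(1*2^0,4)=1, bounds=[0,1]
  i=1: D_i=min(1*2^1,4)=2, bounds=[1,2]
  i=2: D_i=min(1*2^2,4)=4, bounds=[2,4]
  i=3: D_i=min(1*2^3,4)=4, bounds=[2,4]
  i=4: D_i=min(1*2^4,4)=4, bounds=[2,4]
  i=5: D_i=min(1*2^5,4)=4, bounds=[2,4]

Answer: [0,1] [1,2] [2,4] [2,4] [2,4] [2,4]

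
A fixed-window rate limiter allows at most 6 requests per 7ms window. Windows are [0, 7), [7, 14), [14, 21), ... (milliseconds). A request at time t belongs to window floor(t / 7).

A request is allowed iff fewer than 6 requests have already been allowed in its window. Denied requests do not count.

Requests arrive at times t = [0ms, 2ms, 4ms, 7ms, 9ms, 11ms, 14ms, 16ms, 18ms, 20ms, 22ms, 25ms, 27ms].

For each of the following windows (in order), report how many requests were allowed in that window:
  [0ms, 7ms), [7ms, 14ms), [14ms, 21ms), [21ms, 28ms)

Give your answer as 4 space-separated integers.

Processing requests:
  req#1 t=0ms (window 0): ALLOW
  req#2 t=2ms (window 0): ALLOW
  req#3 t=4ms (window 0): ALLOW
  req#4 t=7ms (window 1): ALLOW
  req#5 t=9ms (window 1): ALLOW
  req#6 t=11ms (window 1): ALLOW
  req#7 t=14ms (window 2): ALLOW
  req#8 t=16ms (window 2): ALLOW
  req#9 t=18ms (window 2): ALLOW
  req#10 t=20ms (window 2): ALLOW
  req#11 t=22ms (window 3): ALLOW
  req#12 t=25ms (window 3): ALLOW
  req#13 t=27ms (window 3): ALLOW

Allowed counts by window: 3 3 4 3

Answer: 3 3 4 3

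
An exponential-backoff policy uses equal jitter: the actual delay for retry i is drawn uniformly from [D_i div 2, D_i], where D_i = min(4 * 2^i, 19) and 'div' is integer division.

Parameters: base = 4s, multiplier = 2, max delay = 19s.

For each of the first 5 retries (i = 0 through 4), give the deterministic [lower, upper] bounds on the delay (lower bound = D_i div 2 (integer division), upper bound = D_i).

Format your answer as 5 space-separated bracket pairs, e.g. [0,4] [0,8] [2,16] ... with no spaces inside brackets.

Computing bounds per retry:
  i=0: D_i=min(4*2^0,19)=4, bounds=[2,4]
  i=1: D_i=min(4*2^1,19)=8, bounds=[4,8]
  i=2: D_i=min(4*2^2,19)=16, bounds=[8,16]
  i=3: D_i=min(4*2^3,19)=19, bounds=[9,19]
  i=4: D_i=min(4*2^4,19)=19, bounds=[9,19]

Answer: [2,4] [4,8] [8,16] [9,19] [9,19]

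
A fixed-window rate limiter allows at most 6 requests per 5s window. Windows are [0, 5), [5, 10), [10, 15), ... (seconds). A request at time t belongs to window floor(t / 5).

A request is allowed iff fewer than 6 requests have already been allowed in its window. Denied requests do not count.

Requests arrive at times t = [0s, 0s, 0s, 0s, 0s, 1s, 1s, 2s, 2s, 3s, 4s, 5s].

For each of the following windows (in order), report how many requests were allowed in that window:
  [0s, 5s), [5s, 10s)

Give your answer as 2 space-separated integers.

Answer: 6 1

Derivation:
Processing requests:
  req#1 t=0s (window 0): ALLOW
  req#2 t=0s (window 0): ALLOW
  req#3 t=0s (window 0): ALLOW
  req#4 t=0s (window 0): ALLOW
  req#5 t=0s (window 0): ALLOW
  req#6 t=1s (window 0): ALLOW
  req#7 t=1s (window 0): DENY
  req#8 t=2s (window 0): DENY
  req#9 t=2s (window 0): DENY
  req#10 t=3s (window 0): DENY
  req#11 t=4s (window 0): DENY
  req#12 t=5s (window 1): ALLOW

Allowed counts by window: 6 1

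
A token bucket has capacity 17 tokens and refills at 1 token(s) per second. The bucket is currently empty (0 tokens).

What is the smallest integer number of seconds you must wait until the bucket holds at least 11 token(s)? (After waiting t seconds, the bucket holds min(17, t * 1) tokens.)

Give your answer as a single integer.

Need t * 1 >= 11, so t >= 11/1.
Smallest integer t = ceil(11/1) = 11.

Answer: 11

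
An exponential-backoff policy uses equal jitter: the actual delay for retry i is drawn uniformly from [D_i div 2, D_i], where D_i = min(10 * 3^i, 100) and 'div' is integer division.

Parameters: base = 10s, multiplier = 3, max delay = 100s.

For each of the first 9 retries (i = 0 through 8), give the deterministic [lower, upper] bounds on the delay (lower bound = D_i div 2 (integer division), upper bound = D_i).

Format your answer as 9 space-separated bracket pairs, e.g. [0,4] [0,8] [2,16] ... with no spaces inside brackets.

Answer: [5,10] [15,30] [45,90] [50,100] [50,100] [50,100] [50,100] [50,100] [50,100]

Derivation:
Computing bounds per retry:
  i=0: D_i=min(10*3^0,100)=10, bounds=[5,10]
  i=1: D_i=min(10*3^1,100)=30, bounds=[15,30]
  i=2: D_i=min(10*3^2,100)=90, bounds=[45,90]
  i=3: D_i=min(10*3^3,100)=100, bounds=[50,100]
  i=4: D_i=min(10*3^4,100)=100, bounds=[50,100]
  i=5: D_i=min(10*3^5,100)=100, bounds=[50,100]
  i=6: D_i=min(10*3^6,100)=100, bounds=[50,100]
  i=7: D_i=min(10*3^7,100)=100, bounds=[50,100]
  i=8: D_i=min(10*3^8,100)=100, bounds=[50,100]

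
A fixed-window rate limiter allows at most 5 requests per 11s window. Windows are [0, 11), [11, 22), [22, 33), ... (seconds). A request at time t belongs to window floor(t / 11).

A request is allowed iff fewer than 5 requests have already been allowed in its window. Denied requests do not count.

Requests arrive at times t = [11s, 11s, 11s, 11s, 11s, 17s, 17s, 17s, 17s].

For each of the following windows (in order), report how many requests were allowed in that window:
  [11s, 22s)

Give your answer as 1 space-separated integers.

Answer: 5

Derivation:
Processing requests:
  req#1 t=11s (window 1): ALLOW
  req#2 t=11s (window 1): ALLOW
  req#3 t=11s (window 1): ALLOW
  req#4 t=11s (window 1): ALLOW
  req#5 t=11s (window 1): ALLOW
  req#6 t=17s (window 1): DENY
  req#7 t=17s (window 1): DENY
  req#8 t=17s (window 1): DENY
  req#9 t=17s (window 1): DENY

Allowed counts by window: 5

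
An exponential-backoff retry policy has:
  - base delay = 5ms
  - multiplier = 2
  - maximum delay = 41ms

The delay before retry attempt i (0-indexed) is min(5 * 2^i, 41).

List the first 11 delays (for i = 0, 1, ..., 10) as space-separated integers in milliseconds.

Computing each delay:
  i=0: min(5*2^0, 41) = 5
  i=1: min(5*2^1, 41) = 10
  i=2: min(5*2^2, 41) = 20
  i=3: min(5*2^3, 41) = 40
  i=4: min(5*2^4, 41) = 41
  i=5: min(5*2^5, 41) = 41
  i=6: min(5*2^6, 41) = 41
  i=7: min(5*2^7, 41) = 41
  i=8: min(5*2^8, 41) = 41
  i=9: min(5*2^9, 41) = 41
  i=10: min(5*2^10, 41) = 41

Answer: 5 10 20 40 41 41 41 41 41 41 41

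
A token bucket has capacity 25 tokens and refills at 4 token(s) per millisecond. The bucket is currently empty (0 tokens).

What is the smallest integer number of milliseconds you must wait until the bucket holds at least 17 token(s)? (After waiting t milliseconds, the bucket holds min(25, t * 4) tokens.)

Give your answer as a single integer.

Need t * 4 >= 17, so t >= 17/4.
Smallest integer t = ceil(17/4) = 5.

Answer: 5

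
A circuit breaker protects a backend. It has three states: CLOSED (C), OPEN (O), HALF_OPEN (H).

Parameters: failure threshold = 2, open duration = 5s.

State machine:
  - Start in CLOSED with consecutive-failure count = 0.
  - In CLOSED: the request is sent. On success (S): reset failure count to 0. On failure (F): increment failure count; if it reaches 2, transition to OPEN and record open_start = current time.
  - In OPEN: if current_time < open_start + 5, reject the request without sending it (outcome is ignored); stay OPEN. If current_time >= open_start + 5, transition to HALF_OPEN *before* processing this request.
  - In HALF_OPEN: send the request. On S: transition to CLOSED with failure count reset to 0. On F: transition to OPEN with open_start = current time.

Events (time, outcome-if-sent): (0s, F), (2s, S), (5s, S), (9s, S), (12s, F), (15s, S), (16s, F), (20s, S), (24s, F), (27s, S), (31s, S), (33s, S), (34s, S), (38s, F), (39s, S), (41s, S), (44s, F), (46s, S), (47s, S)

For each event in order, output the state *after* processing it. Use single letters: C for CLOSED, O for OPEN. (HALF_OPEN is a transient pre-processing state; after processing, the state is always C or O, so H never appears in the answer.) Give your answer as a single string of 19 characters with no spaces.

Answer: CCCCCCCCCCCCCCCCCCC

Derivation:
State after each event:
  event#1 t=0s outcome=F: state=CLOSED
  event#2 t=2s outcome=S: state=CLOSED
  event#3 t=5s outcome=S: state=CLOSED
  event#4 t=9s outcome=S: state=CLOSED
  event#5 t=12s outcome=F: state=CLOSED
  event#6 t=15s outcome=S: state=CLOSED
  event#7 t=16s outcome=F: state=CLOSED
  event#8 t=20s outcome=S: state=CLOSED
  event#9 t=24s outcome=F: state=CLOSED
  event#10 t=27s outcome=S: state=CLOSED
  event#11 t=31s outcome=S: state=CLOSED
  event#12 t=33s outcome=S: state=CLOSED
  event#13 t=34s outcome=S: state=CLOSED
  event#14 t=38s outcome=F: state=CLOSED
  event#15 t=39s outcome=S: state=CLOSED
  event#16 t=41s outcome=S: state=CLOSED
  event#17 t=44s outcome=F: state=CLOSED
  event#18 t=46s outcome=S: state=CLOSED
  event#19 t=47s outcome=S: state=CLOSED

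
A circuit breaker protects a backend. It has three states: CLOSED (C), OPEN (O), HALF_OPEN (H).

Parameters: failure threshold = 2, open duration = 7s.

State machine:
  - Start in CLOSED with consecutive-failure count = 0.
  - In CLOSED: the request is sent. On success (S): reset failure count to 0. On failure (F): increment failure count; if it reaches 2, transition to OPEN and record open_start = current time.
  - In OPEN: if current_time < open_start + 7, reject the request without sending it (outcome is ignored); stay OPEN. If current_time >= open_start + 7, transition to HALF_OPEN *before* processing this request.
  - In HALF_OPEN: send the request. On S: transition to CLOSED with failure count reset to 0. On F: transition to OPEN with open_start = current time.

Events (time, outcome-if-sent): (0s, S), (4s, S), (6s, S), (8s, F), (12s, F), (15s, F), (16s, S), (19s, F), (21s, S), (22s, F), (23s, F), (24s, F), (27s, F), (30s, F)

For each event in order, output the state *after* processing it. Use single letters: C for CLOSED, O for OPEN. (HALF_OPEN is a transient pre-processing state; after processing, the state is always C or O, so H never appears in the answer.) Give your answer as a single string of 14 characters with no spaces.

State after each event:
  event#1 t=0s outcome=S: state=CLOSED
  event#2 t=4s outcome=S: state=CLOSED
  event#3 t=6s outcome=S: state=CLOSED
  event#4 t=8s outcome=F: state=CLOSED
  event#5 t=12s outcome=F: state=OPEN
  event#6 t=15s outcome=F: state=OPEN
  event#7 t=16s outcome=S: state=OPEN
  event#8 t=19s outcome=F: state=OPEN
  event#9 t=21s outcome=S: state=OPEN
  event#10 t=22s outcome=F: state=OPEN
  event#11 t=23s outcome=F: state=OPEN
  event#12 t=24s outcome=F: state=OPEN
  event#13 t=27s outcome=F: state=OPEN
  event#14 t=30s outcome=F: state=OPEN

Answer: CCCCOOOOOOOOOO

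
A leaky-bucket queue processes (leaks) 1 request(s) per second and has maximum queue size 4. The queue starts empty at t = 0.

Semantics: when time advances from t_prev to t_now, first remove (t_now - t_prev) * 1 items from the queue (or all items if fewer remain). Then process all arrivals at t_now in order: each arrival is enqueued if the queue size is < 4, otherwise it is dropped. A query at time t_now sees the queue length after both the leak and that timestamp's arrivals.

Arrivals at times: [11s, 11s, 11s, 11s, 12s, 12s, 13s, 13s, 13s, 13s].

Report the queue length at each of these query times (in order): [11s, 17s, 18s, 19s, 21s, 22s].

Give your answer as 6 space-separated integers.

Answer: 4 0 0 0 0 0

Derivation:
Queue lengths at query times:
  query t=11s: backlog = 4
  query t=17s: backlog = 0
  query t=18s: backlog = 0
  query t=19s: backlog = 0
  query t=21s: backlog = 0
  query t=22s: backlog = 0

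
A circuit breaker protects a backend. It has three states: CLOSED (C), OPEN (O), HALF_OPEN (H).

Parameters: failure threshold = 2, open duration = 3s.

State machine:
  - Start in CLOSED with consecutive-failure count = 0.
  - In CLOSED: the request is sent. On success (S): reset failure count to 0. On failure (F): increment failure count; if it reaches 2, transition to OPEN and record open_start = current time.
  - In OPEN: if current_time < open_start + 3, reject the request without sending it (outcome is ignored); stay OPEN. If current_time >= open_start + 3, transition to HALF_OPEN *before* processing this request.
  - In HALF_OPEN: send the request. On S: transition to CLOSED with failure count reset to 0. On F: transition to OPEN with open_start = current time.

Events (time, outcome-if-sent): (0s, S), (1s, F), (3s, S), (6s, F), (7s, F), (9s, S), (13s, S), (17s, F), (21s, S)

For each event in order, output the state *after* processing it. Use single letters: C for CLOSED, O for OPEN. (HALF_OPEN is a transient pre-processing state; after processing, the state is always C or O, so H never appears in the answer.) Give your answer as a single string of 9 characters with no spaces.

State after each event:
  event#1 t=0s outcome=S: state=CLOSED
  event#2 t=1s outcome=F: state=CLOSED
  event#3 t=3s outcome=S: state=CLOSED
  event#4 t=6s outcome=F: state=CLOSED
  event#5 t=7s outcome=F: state=OPEN
  event#6 t=9s outcome=S: state=OPEN
  event#7 t=13s outcome=S: state=CLOSED
  event#8 t=17s outcome=F: state=CLOSED
  event#9 t=21s outcome=S: state=CLOSED

Answer: CCCCOOCCC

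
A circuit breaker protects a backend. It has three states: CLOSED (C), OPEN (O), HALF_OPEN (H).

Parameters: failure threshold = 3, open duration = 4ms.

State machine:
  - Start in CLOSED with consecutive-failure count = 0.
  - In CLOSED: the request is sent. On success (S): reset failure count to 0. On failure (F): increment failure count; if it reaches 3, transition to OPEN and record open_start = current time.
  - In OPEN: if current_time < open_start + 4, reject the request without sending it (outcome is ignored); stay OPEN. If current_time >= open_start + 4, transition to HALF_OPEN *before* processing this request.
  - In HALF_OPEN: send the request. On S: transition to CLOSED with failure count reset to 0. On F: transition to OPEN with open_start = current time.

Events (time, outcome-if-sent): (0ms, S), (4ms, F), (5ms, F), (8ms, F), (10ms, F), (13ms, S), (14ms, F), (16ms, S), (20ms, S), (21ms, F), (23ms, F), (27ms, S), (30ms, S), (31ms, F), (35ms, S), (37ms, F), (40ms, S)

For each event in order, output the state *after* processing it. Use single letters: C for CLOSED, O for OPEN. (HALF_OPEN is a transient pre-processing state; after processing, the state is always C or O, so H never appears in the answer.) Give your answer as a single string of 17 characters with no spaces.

State after each event:
  event#1 t=0ms outcome=S: state=CLOSED
  event#2 t=4ms outcome=F: state=CLOSED
  event#3 t=5ms outcome=F: state=CLOSED
  event#4 t=8ms outcome=F: state=OPEN
  event#5 t=10ms outcome=F: state=OPEN
  event#6 t=13ms outcome=S: state=CLOSED
  event#7 t=14ms outcome=F: state=CLOSED
  event#8 t=16ms outcome=S: state=CLOSED
  event#9 t=20ms outcome=S: state=CLOSED
  event#10 t=21ms outcome=F: state=CLOSED
  event#11 t=23ms outcome=F: state=CLOSED
  event#12 t=27ms outcome=S: state=CLOSED
  event#13 t=30ms outcome=S: state=CLOSED
  event#14 t=31ms outcome=F: state=CLOSED
  event#15 t=35ms outcome=S: state=CLOSED
  event#16 t=37ms outcome=F: state=CLOSED
  event#17 t=40ms outcome=S: state=CLOSED

Answer: CCCOOCCCCCCCCCCCC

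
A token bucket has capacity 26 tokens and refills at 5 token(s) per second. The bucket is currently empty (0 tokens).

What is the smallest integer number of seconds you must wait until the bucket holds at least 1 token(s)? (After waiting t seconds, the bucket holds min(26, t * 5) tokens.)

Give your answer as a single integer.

Answer: 1

Derivation:
Need t * 5 >= 1, so t >= 1/5.
Smallest integer t = ceil(1/5) = 1.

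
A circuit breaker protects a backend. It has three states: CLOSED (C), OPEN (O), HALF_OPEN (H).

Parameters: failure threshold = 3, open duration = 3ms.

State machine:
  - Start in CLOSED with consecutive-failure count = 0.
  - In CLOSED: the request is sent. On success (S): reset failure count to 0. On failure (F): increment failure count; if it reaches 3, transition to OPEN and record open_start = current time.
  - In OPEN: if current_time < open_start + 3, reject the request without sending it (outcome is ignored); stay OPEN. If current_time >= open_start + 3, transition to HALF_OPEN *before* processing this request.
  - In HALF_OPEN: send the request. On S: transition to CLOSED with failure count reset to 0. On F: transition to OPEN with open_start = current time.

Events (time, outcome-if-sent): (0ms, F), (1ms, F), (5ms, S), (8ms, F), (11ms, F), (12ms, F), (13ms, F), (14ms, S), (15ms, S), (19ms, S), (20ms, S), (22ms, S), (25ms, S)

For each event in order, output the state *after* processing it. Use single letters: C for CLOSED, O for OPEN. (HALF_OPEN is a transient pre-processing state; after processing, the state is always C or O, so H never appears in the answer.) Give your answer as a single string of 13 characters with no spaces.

State after each event:
  event#1 t=0ms outcome=F: state=CLOSED
  event#2 t=1ms outcome=F: state=CLOSED
  event#3 t=5ms outcome=S: state=CLOSED
  event#4 t=8ms outcome=F: state=CLOSED
  event#5 t=11ms outcome=F: state=CLOSED
  event#6 t=12ms outcome=F: state=OPEN
  event#7 t=13ms outcome=F: state=OPEN
  event#8 t=14ms outcome=S: state=OPEN
  event#9 t=15ms outcome=S: state=CLOSED
  event#10 t=19ms outcome=S: state=CLOSED
  event#11 t=20ms outcome=S: state=CLOSED
  event#12 t=22ms outcome=S: state=CLOSED
  event#13 t=25ms outcome=S: state=CLOSED

Answer: CCCCCOOOCCCCC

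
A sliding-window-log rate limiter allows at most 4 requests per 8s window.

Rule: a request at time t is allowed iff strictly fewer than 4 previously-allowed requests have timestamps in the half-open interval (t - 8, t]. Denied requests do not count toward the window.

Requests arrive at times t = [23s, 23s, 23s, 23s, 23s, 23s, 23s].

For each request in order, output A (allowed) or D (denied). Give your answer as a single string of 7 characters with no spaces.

Tracking allowed requests in the window:
  req#1 t=23s: ALLOW
  req#2 t=23s: ALLOW
  req#3 t=23s: ALLOW
  req#4 t=23s: ALLOW
  req#5 t=23s: DENY
  req#6 t=23s: DENY
  req#7 t=23s: DENY

Answer: AAAADDD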